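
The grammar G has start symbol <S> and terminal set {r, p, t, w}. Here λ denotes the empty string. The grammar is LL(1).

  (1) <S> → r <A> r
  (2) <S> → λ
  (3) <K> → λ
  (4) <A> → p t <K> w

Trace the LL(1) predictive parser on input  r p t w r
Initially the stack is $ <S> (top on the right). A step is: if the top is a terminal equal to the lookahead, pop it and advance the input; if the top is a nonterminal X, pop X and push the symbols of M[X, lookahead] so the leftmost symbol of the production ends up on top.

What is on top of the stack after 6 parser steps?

step 1: stack=$ <S>  input=r p t w r $  — expand <S> → r <A> r
step 2: stack=$ r <A> r  input=r p t w r $  — match r
step 3: stack=$ r <A>  input=p t w r $  — expand <A> → p t <K> w
step 4: stack=$ r w <K> t p  input=p t w r $  — match p
step 5: stack=$ r w <K> t  input=t w r $  — match t
step 6: stack=$ r w <K>  input=w r $  — expand <K> → λ
Stack after step 6: $ r w (top = w).

w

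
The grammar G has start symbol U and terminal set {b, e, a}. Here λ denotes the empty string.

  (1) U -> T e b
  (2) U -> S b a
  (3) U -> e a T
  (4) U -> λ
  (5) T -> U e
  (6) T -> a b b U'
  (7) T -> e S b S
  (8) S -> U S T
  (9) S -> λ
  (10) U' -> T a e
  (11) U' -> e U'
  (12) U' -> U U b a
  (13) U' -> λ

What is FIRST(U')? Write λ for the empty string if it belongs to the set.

FIRST(U) = {λ, a, b, e}  (via T e b, S b a)
FIRST(T) = {a, b, e}  (via U e)
FIRST(S) = {λ, a, b, e}  (via U S T)
FIRST(U') = {λ, a, b, e}  (via T a e, U U b a)

{λ, a, b, e}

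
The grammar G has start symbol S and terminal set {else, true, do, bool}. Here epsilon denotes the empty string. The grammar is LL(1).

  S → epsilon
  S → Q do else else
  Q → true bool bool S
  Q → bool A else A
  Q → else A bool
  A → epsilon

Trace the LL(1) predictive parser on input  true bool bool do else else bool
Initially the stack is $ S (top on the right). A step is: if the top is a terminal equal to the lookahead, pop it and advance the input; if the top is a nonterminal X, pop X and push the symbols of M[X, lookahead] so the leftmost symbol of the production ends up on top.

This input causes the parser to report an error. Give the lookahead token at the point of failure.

step 1: stack=$ S  input=true bool bool do else else bool $  — expand S → Q do else else
step 2: stack=$ else else do Q  input=true bool bool do else else bool $  — expand Q → true bool bool S
step 3: stack=$ else else do S bool bool true  input=true bool bool do else else bool $  — match true
step 4: stack=$ else else do S bool bool  input=bool bool do else else bool $  — match bool
step 5: stack=$ else else do S bool  input=bool do else else bool $  — match bool
step 6: stack=$ else else do S  input=do else else bool $  — expand S → epsilon
step 7: stack=$ else else do  input=do else else bool $  — match do
step 8: stack=$ else else  input=else else bool $  — match else
step 9: stack=$ else  input=else bool $  — match else
step 10: stack=$  input=bool $  — error: stack empty but input remains

bool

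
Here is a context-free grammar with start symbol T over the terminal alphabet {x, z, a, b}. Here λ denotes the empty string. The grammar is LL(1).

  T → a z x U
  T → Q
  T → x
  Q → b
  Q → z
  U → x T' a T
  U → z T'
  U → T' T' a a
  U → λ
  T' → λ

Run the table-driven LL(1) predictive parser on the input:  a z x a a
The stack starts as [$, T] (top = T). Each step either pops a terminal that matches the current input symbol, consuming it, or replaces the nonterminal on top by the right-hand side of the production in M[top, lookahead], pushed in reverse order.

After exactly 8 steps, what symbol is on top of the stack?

     Stack        Input        Action
  1  $ T          a z x a a $  expand T → a z x U
  2  $ U x z a    a z x a a $  match a
  3  $ U x z      z x a a $    match z
  4  $ U x        x a a $      match x
  5  $ U          a a $        expand U → T' T' a a
  6  $ a a T' T'  a a $        expand T' → λ
  7  $ a a T'     a a $        expand T' → λ
  8  $ a a        a a $        match a
Stack after step 8: $ a (top = a).

a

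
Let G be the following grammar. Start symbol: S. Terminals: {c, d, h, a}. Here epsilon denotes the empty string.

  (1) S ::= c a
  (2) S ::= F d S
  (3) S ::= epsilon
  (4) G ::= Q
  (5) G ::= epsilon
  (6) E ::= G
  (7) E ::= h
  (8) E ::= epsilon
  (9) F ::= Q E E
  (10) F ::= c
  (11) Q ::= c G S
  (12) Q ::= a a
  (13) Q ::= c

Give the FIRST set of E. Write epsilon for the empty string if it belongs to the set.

FIRST(Q): from Q::=c G S we get {c}; from Q::=a a we get {a}; from Q::=c we get {c}. So FIRST(Q) = {a, c}.
FIRST(G): from G::=Q we get {a, c}; from G::=epsilon we get {epsilon}. So FIRST(G) = {epsilon, a, c}.
FIRST(F): from F::=Q E E we get {a, c}; from F::=c we get {c}. So FIRST(F) = {a, c}.
FIRST(S): from S::=c a we get {c}; from S::=F d S we get {a, c}; from S::=epsilon we get {epsilon}. So FIRST(S) = {epsilon, a, c}.
FIRST(E): from E::=G we get {epsilon, a, c}; from E::=h we get {h}; from E::=epsilon we get {epsilon}. So FIRST(E) = {epsilon, a, c, h}.

{epsilon, a, c, h}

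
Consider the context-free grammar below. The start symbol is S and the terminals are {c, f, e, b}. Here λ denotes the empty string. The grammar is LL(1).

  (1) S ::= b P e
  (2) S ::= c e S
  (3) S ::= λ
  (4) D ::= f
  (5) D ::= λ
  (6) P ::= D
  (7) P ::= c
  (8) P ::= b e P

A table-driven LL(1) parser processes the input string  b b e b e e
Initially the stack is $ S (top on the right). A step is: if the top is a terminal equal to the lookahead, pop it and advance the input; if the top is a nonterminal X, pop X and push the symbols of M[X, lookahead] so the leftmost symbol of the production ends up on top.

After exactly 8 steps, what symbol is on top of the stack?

P

     Stack      Input          Action
  1  $ S        b b e b e e $  expand S ::= b P e
  2  $ e P b    b b e b e e $  match b
  3  $ e P      b e b e e $    expand P ::= b e P
  4  $ e P e b  b e b e e $    match b
  5  $ e P e    e b e e $      match e
  6  $ e P      b e e $        expand P ::= b e P
  7  $ e P e b  b e e $        match b
  8  $ e P e    e e $          match e
Stack after step 8: $ e P (top = P).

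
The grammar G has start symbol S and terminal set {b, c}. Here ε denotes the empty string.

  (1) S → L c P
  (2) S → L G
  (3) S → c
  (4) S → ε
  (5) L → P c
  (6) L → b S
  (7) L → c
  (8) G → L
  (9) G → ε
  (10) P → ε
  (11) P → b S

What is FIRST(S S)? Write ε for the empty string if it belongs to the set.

{ε, b, c}

FIRST(P): from P→ε we get {ε}; from P→b S we get {b}. So FIRST(P) = {ε, b}.
FIRST(L): from L→P c we get {b, c}; from L→b S we get {b}; from L→c we get {c}. So FIRST(L) = {b, c}.
FIRST(S): from S→L c P we get {b, c}; from S→L G we get {b, c}; from S→c we get {c}; from S→ε we get {ε}. So FIRST(S) = {ε, b, c}.
FIRST(G): from G→L we get {b, c}; from G→ε we get {ε}. So FIRST(G) = {ε, b, c}.
FIRST(S S): take FIRST of each symbol in turn, carrying on past any symbol whose FIRST contains ε; result {ε, b, c}.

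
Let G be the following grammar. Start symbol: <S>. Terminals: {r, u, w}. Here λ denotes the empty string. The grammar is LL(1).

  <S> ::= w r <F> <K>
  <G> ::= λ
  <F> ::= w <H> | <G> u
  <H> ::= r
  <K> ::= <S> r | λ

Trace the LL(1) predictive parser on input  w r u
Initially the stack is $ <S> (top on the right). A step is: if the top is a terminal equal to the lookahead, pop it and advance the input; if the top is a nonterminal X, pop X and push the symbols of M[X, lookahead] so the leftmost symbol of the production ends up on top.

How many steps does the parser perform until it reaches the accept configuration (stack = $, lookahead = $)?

7

step 1: stack=$ <S>  input=w r u $  — expand <S> ::= w r <F> <K>
step 2: stack=$ <K> <F> r w  input=w r u $  — match w
step 3: stack=$ <K> <F> r  input=r u $  — match r
step 4: stack=$ <K> <F>  input=u $  — expand <F> ::= <G> u
step 5: stack=$ <K> u <G>  input=u $  — expand <G> ::= λ
step 6: stack=$ <K> u  input=u $  — match u
step 7: stack=$ <K>  input=$  — expand <K> ::= λ
Accept reached after 7 steps.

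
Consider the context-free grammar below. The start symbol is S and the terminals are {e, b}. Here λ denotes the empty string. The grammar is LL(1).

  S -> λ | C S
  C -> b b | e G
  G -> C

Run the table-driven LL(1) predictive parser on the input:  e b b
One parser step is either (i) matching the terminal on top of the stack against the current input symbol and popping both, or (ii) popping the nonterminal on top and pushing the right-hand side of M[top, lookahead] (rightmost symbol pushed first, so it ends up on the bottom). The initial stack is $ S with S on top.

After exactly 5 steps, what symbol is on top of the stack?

b

     Stack    Input    Action
  1  $ S      e b b $  expand S -> C S
  2  $ S C    e b b $  expand C -> e G
  3  $ S G e  e b b $  match e
  4  $ S G    b b $    expand G -> C
  5  $ S C    b b $    expand C -> b b
Stack after step 5: $ S b b (top = b).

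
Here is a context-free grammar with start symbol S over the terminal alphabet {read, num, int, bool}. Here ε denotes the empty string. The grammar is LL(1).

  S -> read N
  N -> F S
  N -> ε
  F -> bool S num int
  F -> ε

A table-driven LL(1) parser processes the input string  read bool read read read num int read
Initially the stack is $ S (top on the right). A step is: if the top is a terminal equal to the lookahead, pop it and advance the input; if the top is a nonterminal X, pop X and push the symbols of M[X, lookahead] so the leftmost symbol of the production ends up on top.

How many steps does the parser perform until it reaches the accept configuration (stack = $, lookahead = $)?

21

      Stack               Input                                    Action
   1  $ S                 read bool read read read num int read $  expand S -> read N
   2  $ N read            read bool read read read num int read $  match read
   3  $ N                 bool read read read num int read $       expand N -> F S
   4  $ S F               bool read read read num int read $       expand F -> bool S num int
   5  $ S int num S bool  bool read read read num int read $       match bool
   6  $ S int num S       read read read num int read $            expand S -> read N
   7  $ S int num N read  read read read num int read $            match read
   8  $ S int num N       read read num int read $                 expand N -> F S
   9  $ S int num S F     read read num int read $                 expand F -> ε
  10  $ S int num S       read read num int read $                 expand S -> read N
  11  $ S int num N read  read read num int read $                 match read
  12  $ S int num N       read num int read $                      expand N -> F S
  13  $ S int num S F     read num int read $                      expand F -> ε
  14  $ S int num S       read num int read $                      expand S -> read N
  15  $ S int num N read  read num int read $                      match read
  16  $ S int num N       num int read $                           expand N -> ε
  17  $ S int num         num int read $                           match num
  18  $ S int             int read $                               match int
  19  $ S                 read $                                   expand S -> read N
  20  $ N read            read $                                   match read
  21  $ N                 $                                        expand N -> ε
Accept reached after 21 steps.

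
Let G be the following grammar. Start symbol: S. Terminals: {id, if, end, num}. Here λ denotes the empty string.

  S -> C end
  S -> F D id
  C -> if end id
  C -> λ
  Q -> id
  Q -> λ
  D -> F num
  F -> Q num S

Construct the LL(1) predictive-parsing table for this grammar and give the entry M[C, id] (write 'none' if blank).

FIRST(C) = {λ, if}
FIRST(Q) = {λ, id}
FIRST(F) = {id, num}  (via Q num S)
FIRST(S) = {end, id, if, num}  (via C end, F D id)
FIRST(D) = {id, num}  (via F num)
FOLLOW(S) includes $ since S is the start symbol.
FOLLOW(C): in S->C end, C is followed by end with FIRST {end}. Thus FOLLOW(C) = {end}.
For C -> if end id: FIRST(if end id) = {if}, so it goes in M[C, t] for t ∈ {if}.
For C -> λ: FIRST(λ) = {λ}, so it goes in M[C, t] for t ∈ {}; since λ ∈ FIRST, also for every t ∈ FOLLOW(C) = {end}.
None of these place a production in M[C, id].

none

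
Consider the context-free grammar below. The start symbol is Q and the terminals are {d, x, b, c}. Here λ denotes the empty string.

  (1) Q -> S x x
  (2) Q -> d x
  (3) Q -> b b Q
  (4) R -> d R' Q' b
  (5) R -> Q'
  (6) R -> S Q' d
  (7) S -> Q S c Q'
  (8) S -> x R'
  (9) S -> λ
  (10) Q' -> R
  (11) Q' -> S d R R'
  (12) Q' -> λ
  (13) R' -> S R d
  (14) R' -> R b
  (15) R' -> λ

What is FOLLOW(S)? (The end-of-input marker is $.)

FIRST(Q) = {b, d, x}  (via S x x)
FIRST(S) = {λ, b, d, x}  (via Q S c Q')
FIRST(R) = {λ, b, d, x}  (via Q', S Q' d)
FIRST(Q') = {λ, b, d, x}  (via R, S d R R')
FIRST(R') = {λ, b, d, x}  (via S R d, R b)
FOLLOW(Q) includes $ since Q is the start symbol.
FOLLOW(Q): in Q->b b Q, the suffix after Q is empty (adds nothing new); in S->Q S c Q', Q is followed by S c Q' with FIRST {b, c, d, x}. Thus FOLLOW(Q) = {$, b, c, d, x}.
FOLLOW(S): in Q->S x x, S is followed by x x with FIRST {x}; in R->S Q' d, S is followed by Q' d with FIRST {b, d, x}; in S->Q S c Q', S is followed by c Q' with FIRST {c}; in Q'->S d R R', S is followed by d R R' with FIRST {d}; in R'->S R d, S is followed by R d with FIRST {b, d, x}. Thus FOLLOW(S) = {b, c, d, x}.
FOLLOW(R): in Q'->R, the suffix after R is empty, so FOLLOW(R) ⊇ FOLLOW(Q') = {b, c, d, x}; in Q'->S d R R', R is followed by R' with FIRST {λ, b, d, x}; in Q'->S d R R', the suffix after R is nullable, so FOLLOW(R) ⊇ FOLLOW(Q') = {b, c, d, x}; in R'->S R d, R is followed by d with FIRST {d}; in R'->R b, R is followed by b with FIRST {b}. Thus FOLLOW(R) = {b, c, d, x}.
FOLLOW(Q'): in R->d R' Q' b, Q' is followed by b with FIRST {b}; in R->Q', the suffix after Q' is empty, so FOLLOW(Q') ⊇ FOLLOW(R) = {b, c, d, x}; in R->S Q' d, Q' is followed by d with FIRST {d}; in S->Q S c Q', the suffix after Q' is empty, so FOLLOW(Q') ⊇ FOLLOW(S) = {b, c, d, x}. Thus FOLLOW(Q') = {b, c, d, x}.
FOLLOW(R'): in R->d R' Q' b, R' is followed by Q' b with FIRST {b, d, x}; in S->x R', the suffix after R' is empty, so FOLLOW(R') ⊇ FOLLOW(S) = {b, c, d, x}; in Q'->S d R R', the suffix after R' is empty, so FOLLOW(R') ⊇ FOLLOW(Q') = {b, c, d, x}. Thus FOLLOW(R') = {b, c, d, x}.

{b, c, d, x}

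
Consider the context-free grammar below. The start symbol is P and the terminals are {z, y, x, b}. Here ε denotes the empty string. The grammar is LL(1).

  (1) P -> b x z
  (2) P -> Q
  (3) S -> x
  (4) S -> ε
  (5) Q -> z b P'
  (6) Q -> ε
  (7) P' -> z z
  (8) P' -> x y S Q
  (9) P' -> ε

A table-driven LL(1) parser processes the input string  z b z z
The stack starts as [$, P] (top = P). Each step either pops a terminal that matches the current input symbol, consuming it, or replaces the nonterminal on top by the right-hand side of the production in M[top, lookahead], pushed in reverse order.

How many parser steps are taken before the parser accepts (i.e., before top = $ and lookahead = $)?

7

     Stack     Input      Action
  1  $ P       z b z z $  expand P -> Q
  2  $ Q       z b z z $  expand Q -> z b P'
  3  $ P' b z  z b z z $  match z
  4  $ P' b    b z z $    match b
  5  $ P'      z z $      expand P' -> z z
  6  $ z z     z z $      match z
  7  $ z       z $        match z
Accept reached after 7 steps.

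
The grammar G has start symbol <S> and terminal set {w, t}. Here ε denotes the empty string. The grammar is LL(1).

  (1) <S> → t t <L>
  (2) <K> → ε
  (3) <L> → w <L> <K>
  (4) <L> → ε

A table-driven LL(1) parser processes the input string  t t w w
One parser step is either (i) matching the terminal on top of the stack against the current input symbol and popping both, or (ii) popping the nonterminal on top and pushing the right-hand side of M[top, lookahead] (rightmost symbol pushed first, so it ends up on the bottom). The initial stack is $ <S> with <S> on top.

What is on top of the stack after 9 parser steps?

step 1: stack=$ <S>  input=t t w w $  — expand <S> → t t <L>
step 2: stack=$ <L> t t  input=t t w w $  — match t
step 3: stack=$ <L> t  input=t w w $  — match t
step 4: stack=$ <L>  input=w w $  — expand <L> → w <L> <K>
step 5: stack=$ <K> <L> w  input=w w $  — match w
step 6: stack=$ <K> <L>  input=w $  — expand <L> → w <L> <K>
step 7: stack=$ <K> <K> <L> w  input=w $  — match w
step 8: stack=$ <K> <K> <L>  input=$  — expand <L> → ε
step 9: stack=$ <K> <K>  input=$  — expand <K> → ε
Stack after step 9: $ <K> (top = <K>).

<K>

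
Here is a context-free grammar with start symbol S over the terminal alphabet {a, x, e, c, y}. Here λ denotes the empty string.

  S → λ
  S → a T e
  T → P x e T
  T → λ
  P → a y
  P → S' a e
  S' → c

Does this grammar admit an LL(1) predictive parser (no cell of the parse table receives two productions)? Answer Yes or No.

FIRST(S) = {λ, a}
FIRST(T) = {λ, a, c}
FIRST(P) = {a, c}
FIRST(S') = {c}
FOLLOW(S) = {$}
FOLLOW(T) = {e}
FOLLOW(P) = {x}
FOLLOW(S') = {a}
Each cell of M receives at most one production.

Yes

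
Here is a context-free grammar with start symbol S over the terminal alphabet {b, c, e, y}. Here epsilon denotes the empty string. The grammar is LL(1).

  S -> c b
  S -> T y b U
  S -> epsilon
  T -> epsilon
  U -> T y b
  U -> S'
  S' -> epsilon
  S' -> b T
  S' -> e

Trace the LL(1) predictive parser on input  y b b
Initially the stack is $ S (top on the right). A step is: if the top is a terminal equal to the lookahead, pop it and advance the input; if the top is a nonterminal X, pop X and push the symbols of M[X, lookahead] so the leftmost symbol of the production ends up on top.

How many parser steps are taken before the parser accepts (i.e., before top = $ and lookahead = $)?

     Stack      Input    Action
  1  $ S        y b b $  expand S -> T y b U
  2  $ U b y T  y b b $  expand T -> epsilon
  3  $ U b y    y b b $  match y
  4  $ U b      b b $    match b
  5  $ U        b $      expand U -> S'
  6  $ S'       b $      expand S' -> b T
  7  $ T b      b $      match b
  8  $ T        $        expand T -> epsilon
Accept reached after 8 steps.

8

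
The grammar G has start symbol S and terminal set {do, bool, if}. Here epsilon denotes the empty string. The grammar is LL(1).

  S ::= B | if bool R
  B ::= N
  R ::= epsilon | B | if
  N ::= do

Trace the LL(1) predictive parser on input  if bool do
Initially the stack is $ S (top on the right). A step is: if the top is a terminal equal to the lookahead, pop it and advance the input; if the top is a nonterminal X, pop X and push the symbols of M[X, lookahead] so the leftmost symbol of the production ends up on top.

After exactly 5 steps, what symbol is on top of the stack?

step 1: stack=$ S  input=if bool do $  — expand S ::= if bool R
step 2: stack=$ R bool if  input=if bool do $  — match if
step 3: stack=$ R bool  input=bool do $  — match bool
step 4: stack=$ R  input=do $  — expand R ::= B
step 5: stack=$ B  input=do $  — expand B ::= N
Stack after step 5: $ N (top = N).

N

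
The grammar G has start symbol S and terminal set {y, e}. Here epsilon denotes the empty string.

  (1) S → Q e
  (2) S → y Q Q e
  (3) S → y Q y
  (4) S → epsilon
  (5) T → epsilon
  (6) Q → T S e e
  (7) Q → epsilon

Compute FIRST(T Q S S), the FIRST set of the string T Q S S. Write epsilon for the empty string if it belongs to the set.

{epsilon, e, y}

FIRST(T) = {epsilon}
FIRST(S) = {epsilon, e, y}  (via Q e)
FIRST(Q) = {epsilon, e, y}  (via T S e e)
FIRST(T Q S S): take FIRST of each symbol in turn, carrying on past any symbol whose FIRST contains epsilon; result {epsilon, e, y}.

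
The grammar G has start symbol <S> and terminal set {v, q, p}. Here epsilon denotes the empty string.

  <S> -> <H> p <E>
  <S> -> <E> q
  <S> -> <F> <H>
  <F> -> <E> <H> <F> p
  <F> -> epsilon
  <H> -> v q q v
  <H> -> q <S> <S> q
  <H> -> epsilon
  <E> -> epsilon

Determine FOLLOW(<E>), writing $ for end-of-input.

{$, p, q, v}

FIRST(<H>) = {epsilon, q, v}
FIRST(<E>) = {epsilon}
FIRST(<F>) = {epsilon, p, q, v}  (via <E> <H> <F> p)
FIRST(<S>) = {epsilon, p, q, v}  (via <H> p <E>, <E> q, <F> <H>)
FOLLOW(<S>) includes $ since <S> is the start symbol.
FOLLOW(<S>): in <H>->q <S> <S> q (occurrence 1), <S> is followed by <S> q with FIRST {p, q, v}; in <H>->q <S> <S> q (occurrence 2), <S> is followed by q with FIRST {q}. Thus FOLLOW(<S>) = {$, p, q, v}.
FOLLOW(<F>): in <S>-><F> <H>, <F> is followed by <H> with FIRST {epsilon, q, v}; in <S>-><F> <H>, the suffix after <F> is nullable, so FOLLOW(<F>) ⊇ FOLLOW(<S>) = {$, p, q, v}; in <F>-><E> <H> <F> p, <F> is followed by p with FIRST {p}. Thus FOLLOW(<F>) = {$, p, q, v}.
FOLLOW(<H>): in <S>-><H> p <E>, <H> is followed by p <E> with FIRST {p}; in <S>-><F> <H>, the suffix after <H> is empty, so FOLLOW(<H>) ⊇ FOLLOW(<S>) = {$, p, q, v}; in <F>-><E> <H> <F> p, <H> is followed by <F> p with FIRST {p, q, v}. Thus FOLLOW(<H>) = {$, p, q, v}.
FOLLOW(<E>): in <S>-><H> p <E>, the suffix after <E> is empty, so FOLLOW(<E>) ⊇ FOLLOW(<S>) = {$, p, q, v}; in <S>-><E> q, <E> is followed by q with FIRST {q}; in <F>-><E> <H> <F> p, <E> is followed by <H> <F> p with FIRST {p, q, v}. Thus FOLLOW(<E>) = {$, p, q, v}.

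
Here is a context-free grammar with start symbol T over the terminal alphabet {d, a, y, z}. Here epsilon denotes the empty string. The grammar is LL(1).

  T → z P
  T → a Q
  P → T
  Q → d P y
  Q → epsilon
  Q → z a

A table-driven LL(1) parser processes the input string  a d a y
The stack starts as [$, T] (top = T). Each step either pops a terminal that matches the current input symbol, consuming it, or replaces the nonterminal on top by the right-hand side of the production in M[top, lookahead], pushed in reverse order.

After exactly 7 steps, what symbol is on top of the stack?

     Stack    Input      Action
  1  $ T      a d a y $  expand T → a Q
  2  $ Q a    a d a y $  match a
  3  $ Q      d a y $    expand Q → d P y
  4  $ y P d  d a y $    match d
  5  $ y P    a y $      expand P → T
  6  $ y T    a y $      expand T → a Q
  7  $ y Q a  a y $      match a
Stack after step 7: $ y Q (top = Q).

Q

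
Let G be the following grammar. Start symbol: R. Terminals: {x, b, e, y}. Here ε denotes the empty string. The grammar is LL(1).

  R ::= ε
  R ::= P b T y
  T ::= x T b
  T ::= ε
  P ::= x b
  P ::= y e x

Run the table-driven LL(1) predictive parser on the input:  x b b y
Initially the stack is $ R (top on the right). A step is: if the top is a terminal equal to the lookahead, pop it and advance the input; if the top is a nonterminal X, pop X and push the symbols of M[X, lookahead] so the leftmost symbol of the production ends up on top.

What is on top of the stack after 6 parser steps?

y

step 1: stack=$ R  input=x b b y $  — expand R ::= P b T y
step 2: stack=$ y T b P  input=x b b y $  — expand P ::= x b
step 3: stack=$ y T b b x  input=x b b y $  — match x
step 4: stack=$ y T b b  input=b b y $  — match b
step 5: stack=$ y T b  input=b y $  — match b
step 6: stack=$ y T  input=y $  — expand T ::= ε
Stack after step 6: $ y (top = y).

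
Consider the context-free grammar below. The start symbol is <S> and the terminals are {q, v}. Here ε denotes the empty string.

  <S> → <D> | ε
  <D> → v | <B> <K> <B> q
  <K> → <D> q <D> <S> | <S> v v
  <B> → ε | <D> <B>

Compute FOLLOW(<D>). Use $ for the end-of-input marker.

{$, q, v}

FIRST(<S>) = {ε, v}  (via <D>)
FIRST(<D>) = {v}  (via <B> <K> <B> q)
FIRST(<K>) = {v}  (via <D> q <D> <S>, <S> v v)
FIRST(<B>) = {ε, v}  (via <D> <B>)
FOLLOW(<S>) includes $ since <S> is the start symbol.
FOLLOW(<K>): in <D>→<B> <K> <B> q, <K> is followed by <B> q with FIRST {q, v}. Thus FOLLOW(<K>) = {q, v}.
FOLLOW(<S>): in <K>→<D> q <D> <S>, the suffix after <S> is empty, so FOLLOW(<S>) ⊇ FOLLOW(<K>) = {q, v}; in <K>→<S> v v, <S> is followed by v v with FIRST {v}. Thus FOLLOW(<S>) = {$, q, v}.
FOLLOW(<B>): in <D>→<B> <K> <B> q (occurrence 1), <B> is followed by <K> <B> q with FIRST {v}; in <D>→<B> <K> <B> q (occurrence 2), <B> is followed by q with FIRST {q}; in <B>→<D> <B>, the suffix after <B> is empty (adds nothing new). Thus FOLLOW(<B>) = {q, v}.
FOLLOW(<D>): in <S>→<D>, the suffix after <D> is empty, so FOLLOW(<D>) ⊇ FOLLOW(<S>) = {$, q, v}; in <K>→<D> q <D> <S> (occurrence 1), <D> is followed by q <D> <S> with FIRST {q}; in <K>→<D> q <D> <S> (occurrence 2), <D> is followed by <S> with FIRST {ε, v}; in <K>→<D> q <D> <S> (occurrence 2), the suffix after <D> is nullable, so FOLLOW(<D>) ⊇ FOLLOW(<K>) = {q, v}; in <B>→<D> <B>, <D> is followed by <B> with FIRST {ε, v}; in <B>→<D> <B>, the suffix after <D> is nullable, so FOLLOW(<D>) ⊇ FOLLOW(<B>) = {q, v}. Thus FOLLOW(<D>) = {$, q, v}.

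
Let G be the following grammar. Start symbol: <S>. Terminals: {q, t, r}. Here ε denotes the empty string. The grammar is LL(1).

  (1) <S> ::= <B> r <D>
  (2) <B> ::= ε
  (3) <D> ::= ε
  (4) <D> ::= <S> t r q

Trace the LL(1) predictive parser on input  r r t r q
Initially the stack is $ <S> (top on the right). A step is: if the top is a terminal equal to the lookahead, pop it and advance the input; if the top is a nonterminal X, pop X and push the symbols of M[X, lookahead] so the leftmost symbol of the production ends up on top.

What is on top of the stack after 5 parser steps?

<B>

     Stack        Input        Action
  1  $ <S>        r r t r q $  expand <S> ::= <B> r <D>
  2  $ <D> r <B>  r r t r q $  expand <B> ::= ε
  3  $ <D> r      r r t r q $  match r
  4  $ <D>        r t r q $    expand <D> ::= <S> t r q
  5  $ q r t <S>  r t r q $    expand <S> ::= <B> r <D>
Stack after step 5: $ q r t <D> r <B> (top = <B>).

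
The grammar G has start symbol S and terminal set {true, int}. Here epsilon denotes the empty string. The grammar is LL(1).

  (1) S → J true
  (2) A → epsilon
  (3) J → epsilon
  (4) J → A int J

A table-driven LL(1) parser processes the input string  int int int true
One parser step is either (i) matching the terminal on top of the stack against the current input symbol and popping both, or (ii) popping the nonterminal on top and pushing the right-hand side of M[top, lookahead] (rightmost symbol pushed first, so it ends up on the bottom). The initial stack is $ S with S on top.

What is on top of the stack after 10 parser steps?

step 1: stack=$ S  input=int int int true $  — expand S → J true
step 2: stack=$ true J  input=int int int true $  — expand J → A int J
step 3: stack=$ true J int A  input=int int int true $  — expand A → epsilon
step 4: stack=$ true J int  input=int int int true $  — match int
step 5: stack=$ true J  input=int int true $  — expand J → A int J
step 6: stack=$ true J int A  input=int int true $  — expand A → epsilon
step 7: stack=$ true J int  input=int int true $  — match int
step 8: stack=$ true J  input=int true $  — expand J → A int J
step 9: stack=$ true J int A  input=int true $  — expand A → epsilon
step 10: stack=$ true J int  input=int true $  — match int
Stack after step 10: $ true J (top = J).

J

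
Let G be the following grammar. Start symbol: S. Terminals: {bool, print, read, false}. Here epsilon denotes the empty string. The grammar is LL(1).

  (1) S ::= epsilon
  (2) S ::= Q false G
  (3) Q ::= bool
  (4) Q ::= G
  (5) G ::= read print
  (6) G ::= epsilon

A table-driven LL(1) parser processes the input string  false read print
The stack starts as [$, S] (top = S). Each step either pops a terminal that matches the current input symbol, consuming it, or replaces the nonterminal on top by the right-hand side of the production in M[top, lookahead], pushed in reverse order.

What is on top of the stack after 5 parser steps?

     Stack        Input               Action
  1  $ S          false read print $  expand S ::= Q false G
  2  $ G false Q  false read print $  expand Q ::= G
  3  $ G false G  false read print $  expand G ::= epsilon
  4  $ G false    false read print $  match false
  5  $ G          read print $        expand G ::= read print
Stack after step 5: $ print read (top = read).

read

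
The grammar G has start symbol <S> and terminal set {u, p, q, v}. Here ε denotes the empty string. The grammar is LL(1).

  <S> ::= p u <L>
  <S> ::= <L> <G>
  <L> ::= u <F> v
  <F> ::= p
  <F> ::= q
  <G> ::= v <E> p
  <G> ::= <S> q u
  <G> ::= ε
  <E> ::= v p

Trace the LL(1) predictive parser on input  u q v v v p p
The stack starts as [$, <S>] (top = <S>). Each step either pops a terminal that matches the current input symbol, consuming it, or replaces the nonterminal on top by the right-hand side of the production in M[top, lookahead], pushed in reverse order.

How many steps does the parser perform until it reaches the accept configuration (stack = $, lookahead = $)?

12

      Stack          Input            Action
   1  $ <S>          u q v v v p p $  expand <S> ::= <L> <G>
   2  $ <G> <L>      u q v v v p p $  expand <L> ::= u <F> v
   3  $ <G> v <F> u  u q v v v p p $  match u
   4  $ <G> v <F>    q v v v p p $    expand <F> ::= q
   5  $ <G> v q      q v v v p p $    match q
   6  $ <G> v        v v v p p $      match v
   7  $ <G>          v v p p $        expand <G> ::= v <E> p
   8  $ p <E> v      v v p p $        match v
   9  $ p <E>        v p p $          expand <E> ::= v p
  10  $ p p v        v p p $          match v
  11  $ p p          p p $            match p
  12  $ p            p $              match p
Accept reached after 12 steps.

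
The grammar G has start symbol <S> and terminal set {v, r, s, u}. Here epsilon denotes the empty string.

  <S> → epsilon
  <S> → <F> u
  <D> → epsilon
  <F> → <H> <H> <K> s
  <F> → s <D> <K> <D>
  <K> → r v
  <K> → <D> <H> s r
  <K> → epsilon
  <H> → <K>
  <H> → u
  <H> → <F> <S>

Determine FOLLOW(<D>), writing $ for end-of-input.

{r, s, u}

FIRST(<D>) = {epsilon}
FIRST(<S>) = {epsilon, r, s, u}  (via <F> u)
FIRST(<F>) = {r, s, u}  (via <H> <H> <K> s)
FIRST(<K>) = {epsilon, r, s, u}  (via <D> <H> s r)
FIRST(<H>) = {epsilon, r, s, u}  (via <K>, <F> <S>)
FOLLOW(<S>) includes $ since <S> is the start symbol.
FOLLOW(<H>): in <F>→<H> <H> <K> s (occurrence 1), <H> is followed by <H> <K> s with FIRST {r, s, u}; in <F>→<H> <H> <K> s (occurrence 2), <H> is followed by <K> s with FIRST {r, s, u}; in <K>→<D> <H> s r, <H> is followed by s r with FIRST {s}. Thus FOLLOW(<H>) = {r, s, u}.
FOLLOW(<S>): in <H>→<F> <S>, the suffix after <S> is empty, so FOLLOW(<S>) ⊇ FOLLOW(<H>) = {r, s, u}. Thus FOLLOW(<S>) = {$, r, s, u}.
FOLLOW(<F>): in <S>→<F> u, <F> is followed by u with FIRST {u}; in <H>→<F> <S>, <F> is followed by <S> with FIRST {epsilon, r, s, u}; in <H>→<F> <S>, the suffix after <F> is nullable, so FOLLOW(<F>) ⊇ FOLLOW(<H>) = {r, s, u}. Thus FOLLOW(<F>) = {r, s, u}.
FOLLOW(<D>): in <F>→s <D> <K> <D> (occurrence 1), <D> is followed by <K> <D> with FIRST {epsilon, r, s, u}; in <F>→s <D> <K> <D> (occurrence 1), the suffix after <D> is nullable, so FOLLOW(<D>) ⊇ FOLLOW(<F>) = {r, s, u}; in <F>→s <D> <K> <D> (occurrence 2), the suffix after <D> is empty, so FOLLOW(<D>) ⊇ FOLLOW(<F>) = {r, s, u}; in <K>→<D> <H> s r, <D> is followed by <H> s r with FIRST {r, s, u}. Thus FOLLOW(<D>) = {r, s, u}.
FOLLOW(<K>): in <F>→<H> <H> <K> s, <K> is followed by s with FIRST {s}; in <F>→s <D> <K> <D>, <K> is followed by <D> with FIRST {epsilon}; in <F>→s <D> <K> <D>, the suffix after <K> is nullable, so FOLLOW(<K>) ⊇ FOLLOW(<F>) = {r, s, u}; in <H>→<K>, the suffix after <K> is empty, so FOLLOW(<K>) ⊇ FOLLOW(<H>) = {r, s, u}. Thus FOLLOW(<K>) = {r, s, u}.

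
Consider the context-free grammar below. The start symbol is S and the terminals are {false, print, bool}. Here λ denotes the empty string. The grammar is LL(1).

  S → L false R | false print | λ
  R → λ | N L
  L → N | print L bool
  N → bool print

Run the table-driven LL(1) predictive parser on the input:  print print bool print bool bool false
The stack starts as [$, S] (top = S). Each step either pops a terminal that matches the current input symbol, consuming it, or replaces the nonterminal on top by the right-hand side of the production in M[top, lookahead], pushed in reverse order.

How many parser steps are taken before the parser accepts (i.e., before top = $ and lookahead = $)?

      Stack                           Input                                     Action
   1  $ S                             print print bool print bool bool false $  expand S → L false R
   2  $ R false L                     print print bool print bool bool false $  expand L → print L bool
   3  $ R false bool L print          print print bool print bool bool false $  match print
   4  $ R false bool L                print bool print bool bool false $        expand L → print L bool
   5  $ R false bool bool L print     print bool print bool bool false $        match print
   6  $ R false bool bool L           bool print bool bool false $              expand L → N
   7  $ R false bool bool N           bool print bool bool false $              expand N → bool print
   8  $ R false bool bool print bool  bool print bool bool false $              match bool
   9  $ R false bool bool print       print bool bool false $                   match print
  10  $ R false bool bool             bool bool false $                         match bool
  11  $ R false bool                  bool false $                              match bool
  12  $ R false                       false $                                   match false
  13  $ R                             $                                         expand R → λ
Accept reached after 13 steps.

13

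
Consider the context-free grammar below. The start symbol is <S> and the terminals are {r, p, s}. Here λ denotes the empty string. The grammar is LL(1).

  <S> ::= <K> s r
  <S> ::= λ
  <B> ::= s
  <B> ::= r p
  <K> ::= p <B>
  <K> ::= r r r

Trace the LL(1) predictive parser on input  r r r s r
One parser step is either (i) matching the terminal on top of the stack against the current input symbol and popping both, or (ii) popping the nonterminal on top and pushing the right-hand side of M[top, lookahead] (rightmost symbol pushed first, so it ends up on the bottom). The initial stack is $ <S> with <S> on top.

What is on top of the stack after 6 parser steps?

     Stack        Input        Action
  1  $ <S>        r r r s r $  expand <S> ::= <K> s r
  2  $ r s <K>    r r r s r $  expand <K> ::= r r r
  3  $ r s r r r  r r r s r $  match r
  4  $ r s r r    r r s r $    match r
  5  $ r s r      r s r $      match r
  6  $ r s        s r $        match s
Stack after step 6: $ r (top = r).

r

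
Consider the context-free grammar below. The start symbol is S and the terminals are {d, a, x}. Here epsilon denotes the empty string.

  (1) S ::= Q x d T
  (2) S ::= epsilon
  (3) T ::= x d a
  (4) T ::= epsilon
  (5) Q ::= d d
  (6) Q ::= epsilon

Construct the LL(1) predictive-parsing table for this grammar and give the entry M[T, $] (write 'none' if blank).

FIRST(T) = {epsilon, x}
FIRST(Q) = {epsilon, d}
FIRST(S) = {epsilon, d, x}  (via Q x d T)
FOLLOW(S) includes $ since S is the start symbol.
FOLLOW(S): S appears on no right-hand side. Thus FOLLOW(S) = {$}.
FOLLOW(T): in S::=Q x d T, the suffix after T is empty, so FOLLOW(T) ⊇ FOLLOW(S) = {$}. Thus FOLLOW(T) = {$}.
For T ::= x d a: FIRST(x d a) = {x}, so it goes in M[T, t] for t ∈ {x}.
For T ::= epsilon: FIRST(epsilon) = {epsilon}, so it goes in M[T, t] for t ∈ {}; since epsilon ∈ FIRST, also for every t ∈ FOLLOW(T) = {$}.

T ::= epsilon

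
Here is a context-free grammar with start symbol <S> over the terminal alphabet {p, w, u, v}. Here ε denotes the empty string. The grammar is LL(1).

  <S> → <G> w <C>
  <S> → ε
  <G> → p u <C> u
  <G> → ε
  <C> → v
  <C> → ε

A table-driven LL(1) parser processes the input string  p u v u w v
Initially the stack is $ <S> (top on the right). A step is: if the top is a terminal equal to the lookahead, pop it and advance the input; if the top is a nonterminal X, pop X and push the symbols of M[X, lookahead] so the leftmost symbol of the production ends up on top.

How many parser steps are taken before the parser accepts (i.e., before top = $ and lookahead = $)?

      Stack              Input          Action
   1  $ <S>              p u v u w v $  expand <S> → <G> w <C>
   2  $ <C> w <G>        p u v u w v $  expand <G> → p u <C> u
   3  $ <C> w u <C> u p  p u v u w v $  match p
   4  $ <C> w u <C> u    u v u w v $    match u
   5  $ <C> w u <C>      v u w v $      expand <C> → v
   6  $ <C> w u v        v u w v $      match v
   7  $ <C> w u          u w v $        match u
   8  $ <C> w            w v $          match w
   9  $ <C>              v $            expand <C> → v
  10  $ v                v $            match v
Accept reached after 10 steps.

10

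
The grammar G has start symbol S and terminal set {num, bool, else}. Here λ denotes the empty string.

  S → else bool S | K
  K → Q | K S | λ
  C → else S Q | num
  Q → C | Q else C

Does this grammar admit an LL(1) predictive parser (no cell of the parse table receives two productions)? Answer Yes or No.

FIRST(S) = {λ, else, num}
FIRST(K) = {λ, else, num}
FIRST(C) = {else, num}
FIRST(Q) = {else, num}
FOLLOW(S) = {$, else, num}
FOLLOW(K) = {$, else, num}
FOLLOW(C) = {$, else, num}
FOLLOW(Q) = {$, else, num}
Cell M[K, $] receives both K → K S and K → λ — the grammar is not LL(1).

No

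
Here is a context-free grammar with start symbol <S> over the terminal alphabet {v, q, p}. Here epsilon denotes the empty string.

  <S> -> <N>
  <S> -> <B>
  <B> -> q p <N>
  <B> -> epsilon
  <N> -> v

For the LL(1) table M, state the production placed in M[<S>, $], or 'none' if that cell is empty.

<S> -> <B>

FIRST(<B>): from <B>->q p <N> we get {q}; from <B>->epsilon we get {epsilon}. So FIRST(<B>) = {epsilon, q}.
FIRST(<N>): from <N>->v we get {v}. So FIRST(<N>) = {v}.
FIRST(<S>): from <S>-><N> we get {v}; from <S>-><B> we get {epsilon, q}. So FIRST(<S>) = {epsilon, q, v}.
FOLLOW(<S>) includes $ since <S> is the start symbol.
FOLLOW(<S>): <S> appears on no right-hand side. Thus FOLLOW(<S>) = {$}.
For <S> -> <N>: FIRST(<N>) = {v}, so it goes in M[<S>, t] for t ∈ {v}.
For <S> -> <B>: FIRST(<B>) = {epsilon, q}, so it goes in M[<S>, t] for t ∈ {q}; since epsilon ∈ FIRST, also for every t ∈ FOLLOW(<S>) = {$}.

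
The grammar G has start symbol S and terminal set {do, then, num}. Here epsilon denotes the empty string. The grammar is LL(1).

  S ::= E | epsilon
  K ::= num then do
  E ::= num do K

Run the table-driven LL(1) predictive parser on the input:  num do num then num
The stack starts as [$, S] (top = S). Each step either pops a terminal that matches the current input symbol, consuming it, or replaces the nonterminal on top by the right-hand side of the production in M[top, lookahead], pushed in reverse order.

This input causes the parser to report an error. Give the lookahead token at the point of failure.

step 1: stack=$ S  input=num do num then num $  — expand S ::= E
step 2: stack=$ E  input=num do num then num $  — expand E ::= num do K
step 3: stack=$ K do num  input=num do num then num $  — match num
step 4: stack=$ K do  input=do num then num $  — match do
step 5: stack=$ K  input=num then num $  — expand K ::= num then do
step 6: stack=$ do then num  input=num then num $  — match num
step 7: stack=$ do then  input=then num $  — match then
step 8: stack=$ do  input=num $  — error: top is terminal do but lookahead is num

num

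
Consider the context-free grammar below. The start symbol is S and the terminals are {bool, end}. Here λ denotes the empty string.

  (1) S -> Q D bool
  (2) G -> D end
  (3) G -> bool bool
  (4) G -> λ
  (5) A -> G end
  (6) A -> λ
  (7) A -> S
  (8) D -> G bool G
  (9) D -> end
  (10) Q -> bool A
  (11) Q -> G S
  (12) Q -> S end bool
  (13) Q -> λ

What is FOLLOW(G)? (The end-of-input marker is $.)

FIRST(S): from S->Q D bool we get {bool, end}. So FIRST(S) = {bool, end}.
FIRST(G): from G->D end we get {bool, end}; from G->bool bool we get {bool}; from G->λ we get {λ}. So FIRST(G) = {λ, bool, end}.
FIRST(A): from A->G end we get {bool, end}; from A->λ we get {λ}; from A->S we get {bool, end}. So FIRST(A) = {λ, bool, end}.
FIRST(D): from D->G bool G we get {bool, end}; from D->end we get {end}. So FIRST(D) = {bool, end}.
FIRST(Q): from Q->bool A we get {bool}; from Q->G S we get {bool, end}; from Q->S end bool we get {bool, end}; from Q->λ we get {λ}. So FIRST(Q) = {λ, bool, end}.
FOLLOW(S) includes $ since S is the start symbol.
FOLLOW(D): in S->Q D bool, D is followed by bool with FIRST {bool}; in G->D end, D is followed by end with FIRST {end}. Thus FOLLOW(D) = {bool, end}.
FOLLOW(G): in A->G end, G is followed by end with FIRST {end}; in D->G bool G (occurrence 1), G is followed by bool G with FIRST {bool}; in D->G bool G (occurrence 2), the suffix after G is empty, so FOLLOW(G) ⊇ FOLLOW(D) = {bool, end}; in Q->G S, G is followed by S with FIRST {bool, end}. Thus FOLLOW(G) = {bool, end}.
FOLLOW(Q): in S->Q D bool, Q is followed by D bool with FIRST {bool, end}. Thus FOLLOW(Q) = {bool, end}.
FOLLOW(A): in Q->bool A, the suffix after A is empty, so FOLLOW(A) ⊇ FOLLOW(Q) = {bool, end}. Thus FOLLOW(A) = {bool, end}.
FOLLOW(S): in A->S, the suffix after S is empty, so FOLLOW(S) ⊇ FOLLOW(A) = {bool, end}; in Q->G S, the suffix after S is empty, so FOLLOW(S) ⊇ FOLLOW(Q) = {bool, end}; in Q->S end bool, S is followed by end bool with FIRST {end}. Thus FOLLOW(S) = {$, bool, end}.

{bool, end}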